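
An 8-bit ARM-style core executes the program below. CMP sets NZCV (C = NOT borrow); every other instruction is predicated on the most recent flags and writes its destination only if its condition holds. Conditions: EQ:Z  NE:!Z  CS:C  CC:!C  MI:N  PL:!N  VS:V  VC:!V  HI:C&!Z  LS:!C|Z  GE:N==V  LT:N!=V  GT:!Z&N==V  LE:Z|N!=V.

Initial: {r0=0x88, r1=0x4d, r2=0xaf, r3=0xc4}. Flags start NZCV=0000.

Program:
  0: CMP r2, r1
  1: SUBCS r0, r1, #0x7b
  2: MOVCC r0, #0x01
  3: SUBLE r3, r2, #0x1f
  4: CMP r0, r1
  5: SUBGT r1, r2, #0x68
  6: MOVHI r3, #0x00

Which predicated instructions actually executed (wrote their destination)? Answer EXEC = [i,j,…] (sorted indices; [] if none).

[0] flags=0011 → (cmp)
[1] flags=0011 CS?T → r0=0xd2
[2] flags=0011 CC?F → skip
[3] flags=0011 LE?T → r3=0x90
[4] flags=1010 → (cmp)
[5] flags=1010 GT?F → skip
[6] flags=1010 HI?T → r3=0x00

EXEC = [1,3,6]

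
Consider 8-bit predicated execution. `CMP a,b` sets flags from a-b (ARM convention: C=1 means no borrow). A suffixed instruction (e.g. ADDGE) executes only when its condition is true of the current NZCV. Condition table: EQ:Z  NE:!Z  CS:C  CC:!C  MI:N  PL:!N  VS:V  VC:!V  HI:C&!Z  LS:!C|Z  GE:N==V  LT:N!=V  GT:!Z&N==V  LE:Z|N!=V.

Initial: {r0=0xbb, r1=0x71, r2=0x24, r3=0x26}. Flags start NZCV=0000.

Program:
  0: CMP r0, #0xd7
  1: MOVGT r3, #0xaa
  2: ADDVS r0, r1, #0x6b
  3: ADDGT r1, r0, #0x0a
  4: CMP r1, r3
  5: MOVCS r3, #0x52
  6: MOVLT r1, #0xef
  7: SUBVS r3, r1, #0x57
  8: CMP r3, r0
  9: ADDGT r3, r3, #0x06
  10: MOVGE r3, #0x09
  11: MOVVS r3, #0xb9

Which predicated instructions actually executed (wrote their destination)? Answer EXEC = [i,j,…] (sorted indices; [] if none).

EXEC = [5,9,10,11]

0: ✓ CMP  NZCV=1000
1: · MOVGT
2: · ADDVS
3: · ADDGT
4: ✓ CMP  NZCV=0010
5: ✓ MOVCS  r3←0x52
6: · MOVLT
7: · SUBVS
8: ✓ CMP  NZCV=1001
9: ✓ ADDGT  r3←0x58
10: ✓ MOVGE  r3←0x09
11: ✓ MOVVS  r3←0xb9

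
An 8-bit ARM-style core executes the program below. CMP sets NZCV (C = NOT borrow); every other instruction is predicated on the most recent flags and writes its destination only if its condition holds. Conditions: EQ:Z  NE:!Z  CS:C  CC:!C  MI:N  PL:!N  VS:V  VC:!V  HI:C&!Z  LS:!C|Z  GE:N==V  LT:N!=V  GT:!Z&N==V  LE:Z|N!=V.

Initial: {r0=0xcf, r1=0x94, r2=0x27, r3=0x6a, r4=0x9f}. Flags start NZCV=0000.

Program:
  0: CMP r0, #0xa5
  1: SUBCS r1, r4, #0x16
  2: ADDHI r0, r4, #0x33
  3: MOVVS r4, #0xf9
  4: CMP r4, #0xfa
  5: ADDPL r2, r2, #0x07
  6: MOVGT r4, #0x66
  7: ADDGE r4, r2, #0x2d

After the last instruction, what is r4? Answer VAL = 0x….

0: ✓ CMP  NZCV=0010
1: ✓ SUBCS  r1←0x89
2: ✓ ADDHI  r0←0xd2
3: · MOVVS
4: ✓ CMP  NZCV=1000
5: · ADDPL
6: · MOVGT
7: · ADDGE

VAL = 0x9f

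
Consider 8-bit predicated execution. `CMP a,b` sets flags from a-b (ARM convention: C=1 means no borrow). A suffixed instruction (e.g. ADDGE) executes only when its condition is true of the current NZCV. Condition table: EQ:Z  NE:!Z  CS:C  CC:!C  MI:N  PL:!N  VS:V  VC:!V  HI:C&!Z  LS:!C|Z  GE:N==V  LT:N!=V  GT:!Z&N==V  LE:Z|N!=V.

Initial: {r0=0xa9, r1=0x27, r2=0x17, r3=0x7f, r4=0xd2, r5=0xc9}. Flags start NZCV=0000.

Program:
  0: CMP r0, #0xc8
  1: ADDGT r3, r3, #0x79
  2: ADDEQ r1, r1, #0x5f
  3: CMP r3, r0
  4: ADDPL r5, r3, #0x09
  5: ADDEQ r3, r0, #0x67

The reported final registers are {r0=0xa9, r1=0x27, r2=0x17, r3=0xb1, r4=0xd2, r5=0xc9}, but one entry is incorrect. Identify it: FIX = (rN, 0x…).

FIX = (r3, 0x7f)

0: ✓ CMP  NZCV=1000
1: · ADDGT
2: · ADDEQ
3: ✓ CMP  NZCV=1001
4: · ADDPL
5: · ADDEQ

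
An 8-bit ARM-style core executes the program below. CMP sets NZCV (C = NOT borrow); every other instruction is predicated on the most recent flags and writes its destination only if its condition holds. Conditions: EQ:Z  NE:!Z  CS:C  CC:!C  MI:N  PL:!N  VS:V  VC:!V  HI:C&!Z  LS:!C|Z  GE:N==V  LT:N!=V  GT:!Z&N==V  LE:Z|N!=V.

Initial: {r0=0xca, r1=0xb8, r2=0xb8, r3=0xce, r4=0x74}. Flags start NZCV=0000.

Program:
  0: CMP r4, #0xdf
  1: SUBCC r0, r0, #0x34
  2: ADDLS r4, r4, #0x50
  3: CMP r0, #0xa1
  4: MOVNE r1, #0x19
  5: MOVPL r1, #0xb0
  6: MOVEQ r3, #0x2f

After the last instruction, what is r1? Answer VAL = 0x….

VAL = 0x19

[0] flags=1001 → (cmp)
[1] flags=1001 CC?T → r0=0x96
[2] flags=1001 LS?T → r4=0xc4
[3] flags=1000 → (cmp)
[4] flags=1000 NE?T → r1=0x19
[5] flags=1000 PL?F → skip
[6] flags=1000 EQ?F → skip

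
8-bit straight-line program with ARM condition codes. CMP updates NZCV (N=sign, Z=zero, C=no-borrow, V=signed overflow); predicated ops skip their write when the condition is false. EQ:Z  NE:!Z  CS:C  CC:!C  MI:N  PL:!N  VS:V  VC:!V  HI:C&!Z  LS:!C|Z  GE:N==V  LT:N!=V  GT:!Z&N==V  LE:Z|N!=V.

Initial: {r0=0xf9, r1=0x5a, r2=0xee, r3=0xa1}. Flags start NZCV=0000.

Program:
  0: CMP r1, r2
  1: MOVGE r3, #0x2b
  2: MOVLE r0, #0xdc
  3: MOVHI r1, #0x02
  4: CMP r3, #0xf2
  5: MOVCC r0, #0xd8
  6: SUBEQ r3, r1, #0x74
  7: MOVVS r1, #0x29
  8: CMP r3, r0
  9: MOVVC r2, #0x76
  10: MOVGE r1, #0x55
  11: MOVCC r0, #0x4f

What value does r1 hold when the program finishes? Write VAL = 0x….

0: ✓ CMP  NZCV=0000
1: ✓ MOVGE  r3←0x2b
2: · MOVLE
3: · MOVHI
4: ✓ CMP  NZCV=0000
5: ✓ MOVCC  r0←0xd8
6: · SUBEQ
7: · MOVVS
8: ✓ CMP  NZCV=0000
9: ✓ MOVVC  r2←0x76
10: ✓ MOVGE  r1←0x55
11: ✓ MOVCC  r0←0x4f

VAL = 0x55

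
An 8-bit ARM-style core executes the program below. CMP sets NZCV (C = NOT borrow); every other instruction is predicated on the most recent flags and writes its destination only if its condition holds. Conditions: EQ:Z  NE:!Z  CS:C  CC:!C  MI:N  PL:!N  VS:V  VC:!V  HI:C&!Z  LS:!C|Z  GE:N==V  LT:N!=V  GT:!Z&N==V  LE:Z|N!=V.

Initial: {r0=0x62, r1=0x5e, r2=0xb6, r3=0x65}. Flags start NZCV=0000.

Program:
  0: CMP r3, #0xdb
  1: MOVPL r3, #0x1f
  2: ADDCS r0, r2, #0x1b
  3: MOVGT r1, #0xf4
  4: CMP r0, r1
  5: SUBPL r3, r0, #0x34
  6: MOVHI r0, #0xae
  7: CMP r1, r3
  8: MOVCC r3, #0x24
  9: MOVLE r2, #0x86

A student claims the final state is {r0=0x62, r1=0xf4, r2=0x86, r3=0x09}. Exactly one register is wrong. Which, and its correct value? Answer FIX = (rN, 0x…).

[0] flags=1001 → (cmp)
[1] flags=1001 PL?F → skip
[2] flags=1001 CS?F → skip
[3] flags=1001 GT?T → r1=0xf4
[4] flags=0000 → (cmp)
[5] flags=0000 PL?T → r3=0x2e
[6] flags=0000 HI?F → skip
[7] flags=1010 → (cmp)
[8] flags=1010 CC?F → skip
[9] flags=1010 LE?T → r2=0x86

FIX = (r3, 0x2e)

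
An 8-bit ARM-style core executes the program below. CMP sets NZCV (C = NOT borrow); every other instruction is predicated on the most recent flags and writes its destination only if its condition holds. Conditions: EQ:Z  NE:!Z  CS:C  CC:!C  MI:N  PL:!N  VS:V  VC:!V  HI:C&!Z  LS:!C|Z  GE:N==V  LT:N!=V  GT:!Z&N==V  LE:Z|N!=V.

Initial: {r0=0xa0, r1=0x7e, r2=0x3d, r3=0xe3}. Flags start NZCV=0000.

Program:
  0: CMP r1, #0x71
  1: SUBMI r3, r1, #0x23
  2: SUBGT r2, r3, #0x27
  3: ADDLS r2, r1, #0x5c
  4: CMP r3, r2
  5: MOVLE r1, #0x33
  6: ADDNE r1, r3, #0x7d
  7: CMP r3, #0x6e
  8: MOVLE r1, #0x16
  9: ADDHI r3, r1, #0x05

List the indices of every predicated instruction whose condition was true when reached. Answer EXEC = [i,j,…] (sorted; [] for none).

EXEC = [2,6,8,9]

[0] flags=0010 → (cmp)
[1] flags=0010 MI?F → skip
[2] flags=0010 GT?T → r2=0xbc
[3] flags=0010 LS?F → skip
[4] flags=0010 → (cmp)
[5] flags=0010 LE?F → skip
[6] flags=0010 NE?T → r1=0x60
[7] flags=0011 → (cmp)
[8] flags=0011 LE?T → r1=0x16
[9] flags=0011 HI?T → r3=0x1b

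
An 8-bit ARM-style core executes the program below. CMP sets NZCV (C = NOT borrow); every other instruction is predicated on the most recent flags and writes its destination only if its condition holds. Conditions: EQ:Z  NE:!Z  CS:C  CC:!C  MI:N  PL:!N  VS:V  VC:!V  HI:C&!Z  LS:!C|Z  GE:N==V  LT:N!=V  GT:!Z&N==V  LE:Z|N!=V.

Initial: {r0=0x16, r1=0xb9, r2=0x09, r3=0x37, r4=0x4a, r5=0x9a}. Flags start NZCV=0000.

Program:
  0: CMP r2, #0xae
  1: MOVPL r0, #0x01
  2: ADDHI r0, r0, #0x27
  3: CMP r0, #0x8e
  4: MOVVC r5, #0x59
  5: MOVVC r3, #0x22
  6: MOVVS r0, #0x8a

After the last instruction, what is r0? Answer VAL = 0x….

VAL = 0x01

[0] flags=0000 → (cmp)
[1] flags=0000 PL?T → r0=0x01
[2] flags=0000 HI?F → skip
[3] flags=0000 → (cmp)
[4] flags=0000 VC?T → r5=0x59
[5] flags=0000 VC?T → r3=0x22
[6] flags=0000 VS?F → skip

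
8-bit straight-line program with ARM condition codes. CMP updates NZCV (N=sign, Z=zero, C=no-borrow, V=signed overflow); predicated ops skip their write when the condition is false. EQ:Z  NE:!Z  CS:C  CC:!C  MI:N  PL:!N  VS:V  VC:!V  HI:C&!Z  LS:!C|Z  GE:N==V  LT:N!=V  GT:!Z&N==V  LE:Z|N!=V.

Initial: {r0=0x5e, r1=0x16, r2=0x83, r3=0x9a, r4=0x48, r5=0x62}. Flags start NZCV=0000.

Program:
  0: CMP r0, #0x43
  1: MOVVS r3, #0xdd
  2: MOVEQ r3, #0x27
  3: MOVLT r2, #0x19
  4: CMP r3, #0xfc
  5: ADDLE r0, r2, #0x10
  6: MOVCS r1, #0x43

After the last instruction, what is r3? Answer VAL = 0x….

VAL = 0x9a

[0] flags=0010 → (cmp)
[1] flags=0010 VS?F → skip
[2] flags=0010 EQ?F → skip
[3] flags=0010 LT?F → skip
[4] flags=1000 → (cmp)
[5] flags=1000 LE?T → r0=0x93
[6] flags=1000 CS?F → skip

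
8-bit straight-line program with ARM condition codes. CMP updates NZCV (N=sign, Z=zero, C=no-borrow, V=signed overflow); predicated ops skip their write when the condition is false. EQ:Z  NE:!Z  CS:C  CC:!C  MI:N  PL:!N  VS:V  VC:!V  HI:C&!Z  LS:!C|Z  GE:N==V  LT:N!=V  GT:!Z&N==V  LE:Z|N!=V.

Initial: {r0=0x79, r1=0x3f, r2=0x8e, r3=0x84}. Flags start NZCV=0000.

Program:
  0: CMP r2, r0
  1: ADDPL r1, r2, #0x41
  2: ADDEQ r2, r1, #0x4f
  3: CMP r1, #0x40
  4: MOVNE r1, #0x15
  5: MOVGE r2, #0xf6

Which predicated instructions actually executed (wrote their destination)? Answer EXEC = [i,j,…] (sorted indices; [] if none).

EXEC = [1,4]

0: ✓ CMP  NZCV=0011
1: ✓ ADDPL  r1←0xcf
2: · ADDEQ
3: ✓ CMP  NZCV=1010
4: ✓ MOVNE  r1←0x15
5: · MOVGE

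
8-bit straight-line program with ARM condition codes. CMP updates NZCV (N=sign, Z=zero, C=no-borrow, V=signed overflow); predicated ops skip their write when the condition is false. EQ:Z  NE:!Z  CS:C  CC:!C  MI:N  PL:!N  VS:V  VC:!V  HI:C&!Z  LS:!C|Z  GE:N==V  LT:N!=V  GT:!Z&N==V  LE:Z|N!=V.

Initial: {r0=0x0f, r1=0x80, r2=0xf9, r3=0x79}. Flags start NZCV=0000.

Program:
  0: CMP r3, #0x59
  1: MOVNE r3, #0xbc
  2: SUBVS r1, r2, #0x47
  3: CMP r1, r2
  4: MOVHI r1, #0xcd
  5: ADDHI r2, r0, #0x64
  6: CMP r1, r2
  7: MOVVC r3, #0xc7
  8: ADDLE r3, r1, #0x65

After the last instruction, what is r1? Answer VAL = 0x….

VAL = 0x80

[0] flags=0010 → (cmp)
[1] flags=0010 NE?T → r3=0xbc
[2] flags=0010 VS?F → skip
[3] flags=1000 → (cmp)
[4] flags=1000 HI?F → skip
[5] flags=1000 HI?F → skip
[6] flags=1000 → (cmp)
[7] flags=1000 VC?T → r3=0xc7
[8] flags=1000 LE?T → r3=0xe5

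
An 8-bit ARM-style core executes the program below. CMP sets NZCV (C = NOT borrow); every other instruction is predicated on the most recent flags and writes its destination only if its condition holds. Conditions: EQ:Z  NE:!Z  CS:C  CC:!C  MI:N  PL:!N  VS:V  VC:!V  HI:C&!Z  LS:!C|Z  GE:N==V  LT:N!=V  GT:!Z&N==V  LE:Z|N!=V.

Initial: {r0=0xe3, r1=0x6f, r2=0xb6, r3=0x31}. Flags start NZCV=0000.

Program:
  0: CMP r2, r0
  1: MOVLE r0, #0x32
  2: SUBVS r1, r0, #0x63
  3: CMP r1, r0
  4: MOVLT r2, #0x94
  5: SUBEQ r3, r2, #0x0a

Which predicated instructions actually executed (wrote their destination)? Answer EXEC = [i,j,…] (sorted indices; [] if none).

0: ✓ CMP  NZCV=1000
1: ✓ MOVLE  r0←0x32
2: · SUBVS
3: ✓ CMP  NZCV=0010
4: · MOVLT
5: · SUBEQ

EXEC = [1]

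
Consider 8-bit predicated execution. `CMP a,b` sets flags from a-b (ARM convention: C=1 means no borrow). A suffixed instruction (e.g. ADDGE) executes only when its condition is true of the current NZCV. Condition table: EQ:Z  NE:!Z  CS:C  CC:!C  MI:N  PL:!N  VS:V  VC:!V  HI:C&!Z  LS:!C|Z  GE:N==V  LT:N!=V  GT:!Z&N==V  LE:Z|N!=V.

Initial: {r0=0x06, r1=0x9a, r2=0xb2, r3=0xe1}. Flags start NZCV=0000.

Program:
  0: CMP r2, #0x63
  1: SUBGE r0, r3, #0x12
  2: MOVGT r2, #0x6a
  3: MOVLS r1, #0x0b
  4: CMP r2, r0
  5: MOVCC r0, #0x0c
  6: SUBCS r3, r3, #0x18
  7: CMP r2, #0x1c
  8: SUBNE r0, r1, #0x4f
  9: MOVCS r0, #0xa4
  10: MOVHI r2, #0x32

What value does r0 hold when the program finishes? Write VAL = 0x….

VAL = 0xa4

0: ✓ CMP  NZCV=0011
1: · SUBGE
2: · MOVGT
3: · MOVLS
4: ✓ CMP  NZCV=1010
5: · MOVCC
6: ✓ SUBCS  r3←0xc9
7: ✓ CMP  NZCV=1010
8: ✓ SUBNE  r0←0x4b
9: ✓ MOVCS  r0←0xa4
10: ✓ MOVHI  r2←0x32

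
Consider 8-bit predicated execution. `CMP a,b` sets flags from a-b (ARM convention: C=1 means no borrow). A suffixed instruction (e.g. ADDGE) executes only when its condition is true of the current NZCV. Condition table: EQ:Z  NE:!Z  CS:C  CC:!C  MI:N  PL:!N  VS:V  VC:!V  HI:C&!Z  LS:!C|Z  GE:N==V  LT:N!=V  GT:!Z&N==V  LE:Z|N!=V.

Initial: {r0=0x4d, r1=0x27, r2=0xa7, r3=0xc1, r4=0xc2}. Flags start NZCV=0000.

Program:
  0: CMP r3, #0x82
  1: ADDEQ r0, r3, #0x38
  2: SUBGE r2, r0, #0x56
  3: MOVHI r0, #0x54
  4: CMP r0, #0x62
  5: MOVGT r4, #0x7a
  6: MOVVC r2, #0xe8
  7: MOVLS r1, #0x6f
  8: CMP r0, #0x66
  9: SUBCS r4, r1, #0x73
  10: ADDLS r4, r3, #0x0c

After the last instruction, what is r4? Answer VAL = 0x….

VAL = 0xcd

[0] flags=0010 → (cmp)
[1] flags=0010 EQ?F → skip
[2] flags=0010 GE?T → r2=0xf7
[3] flags=0010 HI?T → r0=0x54
[4] flags=1000 → (cmp)
[5] flags=1000 GT?F → skip
[6] flags=1000 VC?T → r2=0xe8
[7] flags=1000 LS?T → r1=0x6f
[8] flags=1000 → (cmp)
[9] flags=1000 CS?F → skip
[10] flags=1000 LS?T → r4=0xcd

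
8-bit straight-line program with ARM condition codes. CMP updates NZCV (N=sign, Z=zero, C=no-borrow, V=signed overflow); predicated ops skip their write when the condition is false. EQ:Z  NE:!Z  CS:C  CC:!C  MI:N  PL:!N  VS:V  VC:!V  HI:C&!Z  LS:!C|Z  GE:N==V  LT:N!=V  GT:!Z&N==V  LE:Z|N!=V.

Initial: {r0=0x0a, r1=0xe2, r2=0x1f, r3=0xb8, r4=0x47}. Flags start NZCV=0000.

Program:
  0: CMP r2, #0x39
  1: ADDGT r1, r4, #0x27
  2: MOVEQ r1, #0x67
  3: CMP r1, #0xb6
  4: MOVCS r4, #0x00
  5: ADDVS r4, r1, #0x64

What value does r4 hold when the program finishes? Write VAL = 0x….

0: ✓ CMP  NZCV=1000
1: · ADDGT
2: · MOVEQ
3: ✓ CMP  NZCV=0010
4: ✓ MOVCS  r4←0x00
5: · ADDVS

VAL = 0x00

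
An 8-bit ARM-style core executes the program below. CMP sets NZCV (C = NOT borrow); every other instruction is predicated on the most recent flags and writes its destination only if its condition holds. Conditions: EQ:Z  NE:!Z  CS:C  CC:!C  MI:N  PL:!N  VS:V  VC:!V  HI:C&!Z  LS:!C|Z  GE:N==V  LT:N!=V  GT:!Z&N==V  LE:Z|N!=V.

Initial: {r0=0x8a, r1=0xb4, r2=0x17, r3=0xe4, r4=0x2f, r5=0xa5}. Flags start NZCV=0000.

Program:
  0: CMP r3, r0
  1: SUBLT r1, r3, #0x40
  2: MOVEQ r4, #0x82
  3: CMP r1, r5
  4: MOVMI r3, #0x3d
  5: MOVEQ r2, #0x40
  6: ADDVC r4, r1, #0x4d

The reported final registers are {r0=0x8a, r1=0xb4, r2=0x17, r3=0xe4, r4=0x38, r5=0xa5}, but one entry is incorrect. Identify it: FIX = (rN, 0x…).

FIX = (r4, 0x01)

[0] flags=0010 → (cmp)
[1] flags=0010 LT?F → skip
[2] flags=0010 EQ?F → skip
[3] flags=0010 → (cmp)
[4] flags=0010 MI?F → skip
[5] flags=0010 EQ?F → skip
[6] flags=0010 VC?T → r4=0x01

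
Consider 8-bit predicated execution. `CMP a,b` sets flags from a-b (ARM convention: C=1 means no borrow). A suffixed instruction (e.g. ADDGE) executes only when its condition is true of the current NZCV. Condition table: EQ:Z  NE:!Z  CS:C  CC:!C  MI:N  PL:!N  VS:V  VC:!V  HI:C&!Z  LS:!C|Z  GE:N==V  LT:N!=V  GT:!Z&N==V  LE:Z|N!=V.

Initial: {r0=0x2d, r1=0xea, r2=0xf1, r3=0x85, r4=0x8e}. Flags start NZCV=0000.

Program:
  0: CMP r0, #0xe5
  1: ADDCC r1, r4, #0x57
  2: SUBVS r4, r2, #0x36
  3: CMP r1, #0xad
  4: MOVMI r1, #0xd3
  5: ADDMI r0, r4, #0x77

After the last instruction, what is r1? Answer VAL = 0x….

VAL = 0xe5

0: ✓ CMP  NZCV=0000
1: ✓ ADDCC  r1←0xe5
2: · SUBVS
3: ✓ CMP  NZCV=0010
4: · MOVMI
5: · ADDMI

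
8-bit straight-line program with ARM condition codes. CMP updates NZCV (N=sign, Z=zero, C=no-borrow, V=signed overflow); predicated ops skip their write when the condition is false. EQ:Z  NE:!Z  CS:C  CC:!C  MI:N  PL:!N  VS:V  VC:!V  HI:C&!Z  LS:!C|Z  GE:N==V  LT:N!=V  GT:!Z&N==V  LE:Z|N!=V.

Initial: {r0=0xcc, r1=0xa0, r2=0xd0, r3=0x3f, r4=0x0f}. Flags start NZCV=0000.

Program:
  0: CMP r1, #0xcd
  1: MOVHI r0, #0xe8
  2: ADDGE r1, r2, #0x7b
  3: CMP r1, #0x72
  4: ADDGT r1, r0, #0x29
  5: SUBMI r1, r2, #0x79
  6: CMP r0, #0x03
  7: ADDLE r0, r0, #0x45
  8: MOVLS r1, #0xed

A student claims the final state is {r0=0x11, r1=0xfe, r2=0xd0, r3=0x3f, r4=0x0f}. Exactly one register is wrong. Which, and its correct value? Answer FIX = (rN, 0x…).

FIX = (r1, 0xa0)

0: ✓ CMP  NZCV=1000
1: · MOVHI
2: · ADDGE
3: ✓ CMP  NZCV=0011
4: · ADDGT
5: · SUBMI
6: ✓ CMP  NZCV=1010
7: ✓ ADDLE  r0←0x11
8: · MOVLS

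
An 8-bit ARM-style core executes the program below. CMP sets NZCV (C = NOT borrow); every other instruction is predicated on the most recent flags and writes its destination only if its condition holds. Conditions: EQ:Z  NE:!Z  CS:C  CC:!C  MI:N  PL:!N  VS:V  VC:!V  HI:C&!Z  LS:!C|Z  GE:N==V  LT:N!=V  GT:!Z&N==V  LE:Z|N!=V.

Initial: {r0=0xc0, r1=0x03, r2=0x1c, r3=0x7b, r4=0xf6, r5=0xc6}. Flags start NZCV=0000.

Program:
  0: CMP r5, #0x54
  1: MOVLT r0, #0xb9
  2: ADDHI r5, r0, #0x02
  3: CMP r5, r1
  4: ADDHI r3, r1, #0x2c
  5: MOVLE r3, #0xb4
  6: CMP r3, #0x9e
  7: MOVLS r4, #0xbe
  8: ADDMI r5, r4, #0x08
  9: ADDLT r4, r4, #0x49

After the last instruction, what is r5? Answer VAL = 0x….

[0] flags=0011 → (cmp)
[1] flags=0011 LT?T → r0=0xb9
[2] flags=0011 HI?T → r5=0xbb
[3] flags=1010 → (cmp)
[4] flags=1010 HI?T → r3=0x2f
[5] flags=1010 LE?T → r3=0xb4
[6] flags=0010 → (cmp)
[7] flags=0010 LS?F → skip
[8] flags=0010 MI?F → skip
[9] flags=0010 LT?F → skip

VAL = 0xbb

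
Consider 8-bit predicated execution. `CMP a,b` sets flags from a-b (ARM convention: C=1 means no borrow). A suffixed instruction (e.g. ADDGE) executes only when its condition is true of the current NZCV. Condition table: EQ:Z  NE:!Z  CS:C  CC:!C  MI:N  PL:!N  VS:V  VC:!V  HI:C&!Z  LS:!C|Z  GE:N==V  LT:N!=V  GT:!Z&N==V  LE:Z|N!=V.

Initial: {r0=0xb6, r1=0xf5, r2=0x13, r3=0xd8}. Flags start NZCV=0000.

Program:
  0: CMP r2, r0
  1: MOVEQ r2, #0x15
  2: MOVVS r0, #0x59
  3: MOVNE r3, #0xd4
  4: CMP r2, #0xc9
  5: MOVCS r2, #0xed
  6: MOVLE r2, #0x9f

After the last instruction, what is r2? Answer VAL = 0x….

VAL = 0x13

[0] flags=0000 → (cmp)
[1] flags=0000 EQ?F → skip
[2] flags=0000 VS?F → skip
[3] flags=0000 NE?T → r3=0xd4
[4] flags=0000 → (cmp)
[5] flags=0000 CS?F → skip
[6] flags=0000 LE?F → skip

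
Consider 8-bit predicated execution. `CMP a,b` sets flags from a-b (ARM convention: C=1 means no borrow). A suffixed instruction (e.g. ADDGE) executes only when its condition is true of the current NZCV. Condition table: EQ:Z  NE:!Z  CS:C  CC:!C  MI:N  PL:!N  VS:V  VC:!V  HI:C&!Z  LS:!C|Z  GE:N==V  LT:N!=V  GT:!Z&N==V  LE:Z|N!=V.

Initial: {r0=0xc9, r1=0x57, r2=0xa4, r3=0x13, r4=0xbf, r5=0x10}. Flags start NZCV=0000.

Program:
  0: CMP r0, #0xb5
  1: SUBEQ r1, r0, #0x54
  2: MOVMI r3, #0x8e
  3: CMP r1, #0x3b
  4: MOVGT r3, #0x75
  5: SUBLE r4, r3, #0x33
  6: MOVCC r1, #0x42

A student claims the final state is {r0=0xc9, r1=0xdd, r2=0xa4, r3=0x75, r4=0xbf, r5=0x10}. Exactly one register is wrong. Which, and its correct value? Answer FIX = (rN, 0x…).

[0] flags=0010 → (cmp)
[1] flags=0010 EQ?F → skip
[2] flags=0010 MI?F → skip
[3] flags=0010 → (cmp)
[4] flags=0010 GT?T → r3=0x75
[5] flags=0010 LE?F → skip
[6] flags=0010 CC?F → skip

FIX = (r1, 0x57)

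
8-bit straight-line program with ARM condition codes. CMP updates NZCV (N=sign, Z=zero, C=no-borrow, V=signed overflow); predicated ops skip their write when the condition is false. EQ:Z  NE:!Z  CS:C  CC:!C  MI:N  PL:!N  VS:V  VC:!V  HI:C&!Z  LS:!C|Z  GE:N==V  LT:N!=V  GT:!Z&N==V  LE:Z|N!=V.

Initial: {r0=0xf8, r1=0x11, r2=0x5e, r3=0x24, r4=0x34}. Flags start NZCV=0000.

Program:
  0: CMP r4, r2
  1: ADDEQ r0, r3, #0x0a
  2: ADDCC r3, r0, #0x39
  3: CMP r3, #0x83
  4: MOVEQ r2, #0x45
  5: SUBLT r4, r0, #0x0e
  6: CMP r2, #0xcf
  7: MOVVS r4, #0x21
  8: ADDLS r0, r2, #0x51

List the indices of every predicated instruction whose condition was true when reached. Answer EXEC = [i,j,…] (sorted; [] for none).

EXEC = [2,7,8]

0: ✓ CMP  NZCV=1000
1: · ADDEQ
2: ✓ ADDCC  r3←0x31
3: ✓ CMP  NZCV=1001
4: · MOVEQ
5: · SUBLT
6: ✓ CMP  NZCV=1001
7: ✓ MOVVS  r4←0x21
8: ✓ ADDLS  r0←0xaf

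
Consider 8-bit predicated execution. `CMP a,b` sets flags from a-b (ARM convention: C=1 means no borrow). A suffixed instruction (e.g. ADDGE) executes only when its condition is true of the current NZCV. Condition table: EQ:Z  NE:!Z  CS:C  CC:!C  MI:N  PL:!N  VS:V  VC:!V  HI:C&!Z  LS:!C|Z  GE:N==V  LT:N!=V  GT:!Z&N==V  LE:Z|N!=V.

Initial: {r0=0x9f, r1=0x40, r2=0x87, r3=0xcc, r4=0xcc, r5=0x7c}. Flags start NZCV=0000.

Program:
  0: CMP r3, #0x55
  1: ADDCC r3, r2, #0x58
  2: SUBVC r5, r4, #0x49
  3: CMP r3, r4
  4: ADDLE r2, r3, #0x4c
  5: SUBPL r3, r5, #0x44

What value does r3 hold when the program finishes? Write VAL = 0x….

[0] flags=0011 → (cmp)
[1] flags=0011 CC?F → skip
[2] flags=0011 VC?F → skip
[3] flags=0110 → (cmp)
[4] flags=0110 LE?T → r2=0x18
[5] flags=0110 PL?T → r3=0x38

VAL = 0x38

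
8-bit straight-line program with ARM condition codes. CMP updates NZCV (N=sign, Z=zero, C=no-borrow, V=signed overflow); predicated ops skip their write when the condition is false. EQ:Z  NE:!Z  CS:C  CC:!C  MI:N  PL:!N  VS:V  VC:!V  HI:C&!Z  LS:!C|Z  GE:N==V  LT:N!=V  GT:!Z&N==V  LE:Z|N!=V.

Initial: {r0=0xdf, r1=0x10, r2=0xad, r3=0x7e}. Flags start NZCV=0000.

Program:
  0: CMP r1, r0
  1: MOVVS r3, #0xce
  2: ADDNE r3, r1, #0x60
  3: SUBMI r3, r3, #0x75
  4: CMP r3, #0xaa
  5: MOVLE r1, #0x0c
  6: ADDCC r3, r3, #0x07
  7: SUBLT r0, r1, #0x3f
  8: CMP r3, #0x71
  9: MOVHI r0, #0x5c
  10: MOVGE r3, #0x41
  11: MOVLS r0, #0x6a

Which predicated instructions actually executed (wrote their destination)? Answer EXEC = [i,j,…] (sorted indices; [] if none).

EXEC = [2,6,9,10]

[0] flags=0000 → (cmp)
[1] flags=0000 VS?F → skip
[2] flags=0000 NE?T → r3=0x70
[3] flags=0000 MI?F → skip
[4] flags=1001 → (cmp)
[5] flags=1001 LE?F → skip
[6] flags=1001 CC?T → r3=0x77
[7] flags=1001 LT?F → skip
[8] flags=0010 → (cmp)
[9] flags=0010 HI?T → r0=0x5c
[10] flags=0010 GE?T → r3=0x41
[11] flags=0010 LS?F → skip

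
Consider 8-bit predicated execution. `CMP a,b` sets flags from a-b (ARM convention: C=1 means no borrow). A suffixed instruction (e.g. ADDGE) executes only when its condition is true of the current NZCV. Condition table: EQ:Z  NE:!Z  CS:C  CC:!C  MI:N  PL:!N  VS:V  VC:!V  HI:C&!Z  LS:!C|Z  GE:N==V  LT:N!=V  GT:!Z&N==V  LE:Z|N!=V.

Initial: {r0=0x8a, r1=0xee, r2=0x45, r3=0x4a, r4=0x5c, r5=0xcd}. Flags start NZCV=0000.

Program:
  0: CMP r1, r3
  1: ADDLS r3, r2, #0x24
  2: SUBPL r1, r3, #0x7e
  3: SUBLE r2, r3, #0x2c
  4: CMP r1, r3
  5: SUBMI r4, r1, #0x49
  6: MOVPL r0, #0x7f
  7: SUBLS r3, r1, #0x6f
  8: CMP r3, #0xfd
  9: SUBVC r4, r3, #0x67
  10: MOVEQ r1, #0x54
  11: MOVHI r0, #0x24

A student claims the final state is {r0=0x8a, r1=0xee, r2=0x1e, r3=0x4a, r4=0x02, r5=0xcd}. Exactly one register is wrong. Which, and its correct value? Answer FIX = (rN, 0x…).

[0] flags=1010 → (cmp)
[1] flags=1010 LS?F → skip
[2] flags=1010 PL?F → skip
[3] flags=1010 LE?T → r2=0x1e
[4] flags=1010 → (cmp)
[5] flags=1010 MI?T → r4=0xa5
[6] flags=1010 PL?F → skip
[7] flags=1010 LS?F → skip
[8] flags=0000 → (cmp)
[9] flags=0000 VC?T → r4=0xe3
[10] flags=0000 EQ?F → skip
[11] flags=0000 HI?F → skip

FIX = (r4, 0xe3)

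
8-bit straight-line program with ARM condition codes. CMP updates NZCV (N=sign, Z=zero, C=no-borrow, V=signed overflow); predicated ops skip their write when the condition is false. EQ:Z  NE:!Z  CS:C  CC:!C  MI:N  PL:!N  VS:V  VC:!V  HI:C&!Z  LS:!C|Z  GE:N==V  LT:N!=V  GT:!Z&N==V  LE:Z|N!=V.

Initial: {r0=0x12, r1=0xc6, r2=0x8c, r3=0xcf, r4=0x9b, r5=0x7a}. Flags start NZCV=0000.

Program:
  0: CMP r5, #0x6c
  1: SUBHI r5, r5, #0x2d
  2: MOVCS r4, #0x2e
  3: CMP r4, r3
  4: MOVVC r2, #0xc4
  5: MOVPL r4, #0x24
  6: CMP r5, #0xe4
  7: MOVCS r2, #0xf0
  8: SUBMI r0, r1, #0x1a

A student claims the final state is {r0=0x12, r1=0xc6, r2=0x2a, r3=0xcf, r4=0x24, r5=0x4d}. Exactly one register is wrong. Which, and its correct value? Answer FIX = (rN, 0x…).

0: ✓ CMP  NZCV=0010
1: ✓ SUBHI  r5←0x4d
2: ✓ MOVCS  r4←0x2e
3: ✓ CMP  NZCV=0000
4: ✓ MOVVC  r2←0xc4
5: ✓ MOVPL  r4←0x24
6: ✓ CMP  NZCV=0000
7: · MOVCS
8: · SUBMI

FIX = (r2, 0xc4)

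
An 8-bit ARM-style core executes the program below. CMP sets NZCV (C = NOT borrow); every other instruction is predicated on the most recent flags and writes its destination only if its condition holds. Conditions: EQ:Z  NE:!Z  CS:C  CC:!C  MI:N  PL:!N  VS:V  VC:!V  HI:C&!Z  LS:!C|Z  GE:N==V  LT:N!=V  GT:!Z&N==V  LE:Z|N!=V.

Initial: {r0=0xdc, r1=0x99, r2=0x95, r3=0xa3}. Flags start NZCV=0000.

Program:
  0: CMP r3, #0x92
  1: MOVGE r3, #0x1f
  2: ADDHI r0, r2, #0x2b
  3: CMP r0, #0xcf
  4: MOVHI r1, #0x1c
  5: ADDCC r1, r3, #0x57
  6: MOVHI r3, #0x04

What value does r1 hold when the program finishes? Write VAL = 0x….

[0] flags=0010 → (cmp)
[1] flags=0010 GE?T → r3=0x1f
[2] flags=0010 HI?T → r0=0xc0
[3] flags=1000 → (cmp)
[4] flags=1000 HI?F → skip
[5] flags=1000 CC?T → r1=0x76
[6] flags=1000 HI?F → skip

VAL = 0x76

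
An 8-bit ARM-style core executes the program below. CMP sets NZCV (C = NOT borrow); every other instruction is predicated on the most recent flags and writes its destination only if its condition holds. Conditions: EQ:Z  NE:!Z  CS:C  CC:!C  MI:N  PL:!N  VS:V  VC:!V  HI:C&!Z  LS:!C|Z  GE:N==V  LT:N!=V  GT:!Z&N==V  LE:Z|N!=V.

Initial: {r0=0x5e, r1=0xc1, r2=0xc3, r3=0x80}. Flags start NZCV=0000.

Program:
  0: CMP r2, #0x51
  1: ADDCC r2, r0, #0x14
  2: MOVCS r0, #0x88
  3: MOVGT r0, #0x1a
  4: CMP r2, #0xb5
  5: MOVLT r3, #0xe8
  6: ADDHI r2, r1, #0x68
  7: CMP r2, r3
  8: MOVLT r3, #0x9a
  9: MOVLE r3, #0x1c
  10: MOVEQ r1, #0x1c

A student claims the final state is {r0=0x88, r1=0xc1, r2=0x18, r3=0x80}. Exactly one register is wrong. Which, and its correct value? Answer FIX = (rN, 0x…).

0: ✓ CMP  NZCV=0011
1: · ADDCC
2: ✓ MOVCS  r0←0x88
3: · MOVGT
4: ✓ CMP  NZCV=0010
5: · MOVLT
6: ✓ ADDHI  r2←0x29
7: ✓ CMP  NZCV=1001
8: · MOVLT
9: · MOVLE
10: · MOVEQ

FIX = (r2, 0x29)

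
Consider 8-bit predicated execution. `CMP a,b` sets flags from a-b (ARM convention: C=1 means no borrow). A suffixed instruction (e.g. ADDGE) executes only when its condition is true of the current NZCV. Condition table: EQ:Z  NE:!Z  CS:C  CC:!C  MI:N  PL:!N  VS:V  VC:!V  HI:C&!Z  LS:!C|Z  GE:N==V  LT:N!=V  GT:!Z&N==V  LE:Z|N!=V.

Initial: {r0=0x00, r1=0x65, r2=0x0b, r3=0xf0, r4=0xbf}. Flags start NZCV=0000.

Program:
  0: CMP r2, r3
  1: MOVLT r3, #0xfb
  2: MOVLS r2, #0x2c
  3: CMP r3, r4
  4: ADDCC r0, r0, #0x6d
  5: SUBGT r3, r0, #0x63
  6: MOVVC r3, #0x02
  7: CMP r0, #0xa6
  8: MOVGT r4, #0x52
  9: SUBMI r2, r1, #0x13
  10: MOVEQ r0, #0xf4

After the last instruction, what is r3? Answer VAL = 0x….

[0] flags=0000 → (cmp)
[1] flags=0000 LT?F → skip
[2] flags=0000 LS?T → r2=0x2c
[3] flags=0010 → (cmp)
[4] flags=0010 CC?F → skip
[5] flags=0010 GT?T → r3=0x9d
[6] flags=0010 VC?T → r3=0x02
[7] flags=0000 → (cmp)
[8] flags=0000 GT?T → r4=0x52
[9] flags=0000 MI?F → skip
[10] flags=0000 EQ?F → skip

VAL = 0x02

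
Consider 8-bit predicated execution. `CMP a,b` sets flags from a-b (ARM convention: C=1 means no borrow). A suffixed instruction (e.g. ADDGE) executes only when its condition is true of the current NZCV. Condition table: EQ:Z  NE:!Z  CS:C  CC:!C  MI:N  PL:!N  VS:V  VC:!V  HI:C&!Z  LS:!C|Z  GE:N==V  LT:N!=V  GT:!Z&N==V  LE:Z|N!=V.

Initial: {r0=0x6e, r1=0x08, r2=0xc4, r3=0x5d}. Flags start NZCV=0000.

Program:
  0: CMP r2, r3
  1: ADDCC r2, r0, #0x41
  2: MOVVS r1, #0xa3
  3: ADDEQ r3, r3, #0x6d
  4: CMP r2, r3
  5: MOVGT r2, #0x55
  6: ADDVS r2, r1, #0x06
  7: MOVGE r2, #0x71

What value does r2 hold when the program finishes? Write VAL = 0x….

VAL = 0xa9

0: ✓ CMP  NZCV=0011
1: · ADDCC
2: ✓ MOVVS  r1←0xa3
3: · ADDEQ
4: ✓ CMP  NZCV=0011
5: · MOVGT
6: ✓ ADDVS  r2←0xa9
7: · MOVGE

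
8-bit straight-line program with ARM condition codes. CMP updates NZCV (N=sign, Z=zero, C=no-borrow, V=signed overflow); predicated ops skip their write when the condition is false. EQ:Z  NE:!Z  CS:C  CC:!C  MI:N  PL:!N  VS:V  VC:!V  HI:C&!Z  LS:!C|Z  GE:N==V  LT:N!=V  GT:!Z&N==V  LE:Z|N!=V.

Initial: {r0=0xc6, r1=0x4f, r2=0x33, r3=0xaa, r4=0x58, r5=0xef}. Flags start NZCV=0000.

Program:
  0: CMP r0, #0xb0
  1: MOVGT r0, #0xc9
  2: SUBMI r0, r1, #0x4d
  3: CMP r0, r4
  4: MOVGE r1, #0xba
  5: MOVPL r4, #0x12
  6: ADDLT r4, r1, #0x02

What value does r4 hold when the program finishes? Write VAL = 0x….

VAL = 0x51

[0] flags=0010 → (cmp)
[1] flags=0010 GT?T → r0=0xc9
[2] flags=0010 MI?F → skip
[3] flags=0011 → (cmp)
[4] flags=0011 GE?F → skip
[5] flags=0011 PL?T → r4=0x12
[6] flags=0011 LT?T → r4=0x51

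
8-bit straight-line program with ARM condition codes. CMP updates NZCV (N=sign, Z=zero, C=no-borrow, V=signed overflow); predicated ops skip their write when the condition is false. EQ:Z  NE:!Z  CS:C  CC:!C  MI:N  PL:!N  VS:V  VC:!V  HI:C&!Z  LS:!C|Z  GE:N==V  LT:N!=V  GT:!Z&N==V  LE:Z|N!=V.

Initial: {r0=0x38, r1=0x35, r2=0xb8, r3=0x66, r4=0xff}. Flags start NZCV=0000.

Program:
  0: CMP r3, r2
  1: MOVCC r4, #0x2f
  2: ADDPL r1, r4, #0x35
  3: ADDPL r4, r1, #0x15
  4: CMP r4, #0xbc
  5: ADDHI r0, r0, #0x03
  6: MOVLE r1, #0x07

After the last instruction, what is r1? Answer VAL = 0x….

[0] flags=1001 → (cmp)
[1] flags=1001 CC?T → r4=0x2f
[2] flags=1001 PL?F → skip
[3] flags=1001 PL?F → skip
[4] flags=0000 → (cmp)
[5] flags=0000 HI?F → skip
[6] flags=0000 LE?F → skip

VAL = 0x35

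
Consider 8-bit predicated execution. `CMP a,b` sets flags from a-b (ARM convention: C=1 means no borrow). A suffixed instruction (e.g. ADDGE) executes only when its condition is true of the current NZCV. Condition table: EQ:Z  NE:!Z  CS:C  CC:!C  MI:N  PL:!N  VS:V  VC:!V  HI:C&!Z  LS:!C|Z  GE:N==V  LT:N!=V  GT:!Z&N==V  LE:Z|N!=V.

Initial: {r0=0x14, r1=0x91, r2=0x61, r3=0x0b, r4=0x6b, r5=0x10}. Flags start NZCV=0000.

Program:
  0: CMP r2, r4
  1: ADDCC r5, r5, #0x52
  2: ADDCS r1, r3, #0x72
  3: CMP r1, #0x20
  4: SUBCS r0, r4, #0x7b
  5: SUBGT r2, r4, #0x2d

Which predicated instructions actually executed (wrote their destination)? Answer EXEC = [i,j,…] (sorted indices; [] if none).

EXEC = [1,4]

0: ✓ CMP  NZCV=1000
1: ✓ ADDCC  r5←0x62
2: · ADDCS
3: ✓ CMP  NZCV=0011
4: ✓ SUBCS  r0←0xf0
5: · SUBGT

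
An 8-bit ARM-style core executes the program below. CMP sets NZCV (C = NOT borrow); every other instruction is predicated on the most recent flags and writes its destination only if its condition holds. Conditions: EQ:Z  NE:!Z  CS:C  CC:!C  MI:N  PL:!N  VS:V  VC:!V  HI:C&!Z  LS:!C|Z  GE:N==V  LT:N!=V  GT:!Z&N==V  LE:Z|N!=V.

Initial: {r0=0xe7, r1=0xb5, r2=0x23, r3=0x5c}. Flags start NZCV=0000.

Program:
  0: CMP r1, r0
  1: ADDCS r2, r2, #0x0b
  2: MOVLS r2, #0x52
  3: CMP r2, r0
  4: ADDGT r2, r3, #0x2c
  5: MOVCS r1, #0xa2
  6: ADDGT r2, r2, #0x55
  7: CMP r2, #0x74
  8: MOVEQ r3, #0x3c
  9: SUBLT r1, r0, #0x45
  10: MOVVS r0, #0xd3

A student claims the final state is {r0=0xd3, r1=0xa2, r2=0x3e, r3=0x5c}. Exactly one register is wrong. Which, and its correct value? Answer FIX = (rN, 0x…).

FIX = (r2, 0xdd)

[0] flags=1000 → (cmp)
[1] flags=1000 CS?F → skip
[2] flags=1000 LS?T → r2=0x52
[3] flags=0000 → (cmp)
[4] flags=0000 GT?T → r2=0x88
[5] flags=0000 CS?F → skip
[6] flags=0000 GT?T → r2=0xdd
[7] flags=0011 → (cmp)
[8] flags=0011 EQ?F → skip
[9] flags=0011 LT?T → r1=0xa2
[10] flags=0011 VS?T → r0=0xd3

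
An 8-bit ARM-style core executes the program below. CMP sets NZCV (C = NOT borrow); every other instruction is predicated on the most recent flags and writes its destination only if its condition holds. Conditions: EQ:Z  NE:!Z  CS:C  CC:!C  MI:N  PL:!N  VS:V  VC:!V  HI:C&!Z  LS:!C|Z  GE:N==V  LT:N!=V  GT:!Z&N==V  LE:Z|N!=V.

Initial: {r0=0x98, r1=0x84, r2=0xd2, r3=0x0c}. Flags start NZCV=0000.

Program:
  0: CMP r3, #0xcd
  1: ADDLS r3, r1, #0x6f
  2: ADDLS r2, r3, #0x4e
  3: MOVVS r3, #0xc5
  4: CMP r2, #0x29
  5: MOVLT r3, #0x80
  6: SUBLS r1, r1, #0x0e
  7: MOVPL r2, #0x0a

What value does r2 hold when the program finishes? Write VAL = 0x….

VAL = 0x0a

[0] flags=0000 → (cmp)
[1] flags=0000 LS?T → r3=0xf3
[2] flags=0000 LS?T → r2=0x41
[3] flags=0000 VS?F → skip
[4] flags=0010 → (cmp)
[5] flags=0010 LT?F → skip
[6] flags=0010 LS?F → skip
[7] flags=0010 PL?T → r2=0x0a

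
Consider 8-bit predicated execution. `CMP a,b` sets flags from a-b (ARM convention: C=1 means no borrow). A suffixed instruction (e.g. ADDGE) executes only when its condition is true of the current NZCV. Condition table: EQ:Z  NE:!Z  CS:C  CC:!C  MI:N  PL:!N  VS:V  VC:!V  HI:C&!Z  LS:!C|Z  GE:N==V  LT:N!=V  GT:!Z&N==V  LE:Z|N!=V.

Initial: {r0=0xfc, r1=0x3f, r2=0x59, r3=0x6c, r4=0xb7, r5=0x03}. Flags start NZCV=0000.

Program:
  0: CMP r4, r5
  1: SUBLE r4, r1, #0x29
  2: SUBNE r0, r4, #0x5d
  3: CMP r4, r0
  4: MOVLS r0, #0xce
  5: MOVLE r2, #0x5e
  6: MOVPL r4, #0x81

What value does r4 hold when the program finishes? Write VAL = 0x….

VAL = 0x81

[0] flags=1010 → (cmp)
[1] flags=1010 LE?T → r4=0x16
[2] flags=1010 NE?T → r0=0xb9
[3] flags=0000 → (cmp)
[4] flags=0000 LS?T → r0=0xce
[5] flags=0000 LE?F → skip
[6] flags=0000 PL?T → r4=0x81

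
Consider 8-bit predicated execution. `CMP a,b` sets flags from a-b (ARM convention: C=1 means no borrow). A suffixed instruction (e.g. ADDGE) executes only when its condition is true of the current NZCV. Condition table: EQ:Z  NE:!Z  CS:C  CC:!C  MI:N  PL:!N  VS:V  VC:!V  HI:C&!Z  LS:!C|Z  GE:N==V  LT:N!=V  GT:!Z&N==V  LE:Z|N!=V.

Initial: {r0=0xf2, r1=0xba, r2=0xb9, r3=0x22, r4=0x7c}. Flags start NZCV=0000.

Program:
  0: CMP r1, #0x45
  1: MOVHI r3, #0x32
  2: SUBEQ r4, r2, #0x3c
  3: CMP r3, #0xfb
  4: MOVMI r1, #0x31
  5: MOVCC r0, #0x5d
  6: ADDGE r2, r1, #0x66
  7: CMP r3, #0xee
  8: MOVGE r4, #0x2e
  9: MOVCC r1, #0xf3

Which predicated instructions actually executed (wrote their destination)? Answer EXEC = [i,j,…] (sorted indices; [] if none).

EXEC = [1,5,6,8,9]

[0] flags=0011 → (cmp)
[1] flags=0011 HI?T → r3=0x32
[2] flags=0011 EQ?F → skip
[3] flags=0000 → (cmp)
[4] flags=0000 MI?F → skip
[5] flags=0000 CC?T → r0=0x5d
[6] flags=0000 GE?T → r2=0x20
[7] flags=0000 → (cmp)
[8] flags=0000 GE?T → r4=0x2e
[9] flags=0000 CC?T → r1=0xf3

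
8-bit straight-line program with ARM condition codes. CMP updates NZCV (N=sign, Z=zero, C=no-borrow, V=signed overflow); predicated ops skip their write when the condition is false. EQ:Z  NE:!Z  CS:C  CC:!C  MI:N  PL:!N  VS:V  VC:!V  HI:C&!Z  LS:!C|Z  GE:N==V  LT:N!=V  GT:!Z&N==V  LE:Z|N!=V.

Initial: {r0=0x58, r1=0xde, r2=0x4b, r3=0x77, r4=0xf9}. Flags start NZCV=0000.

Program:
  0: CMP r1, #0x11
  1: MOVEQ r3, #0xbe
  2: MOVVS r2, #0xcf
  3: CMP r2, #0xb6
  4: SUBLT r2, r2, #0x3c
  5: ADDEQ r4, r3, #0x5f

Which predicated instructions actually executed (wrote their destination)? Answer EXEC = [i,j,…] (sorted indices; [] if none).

EXEC = []

[0] flags=1010 → (cmp)
[1] flags=1010 EQ?F → skip
[2] flags=1010 VS?F → skip
[3] flags=1001 → (cmp)
[4] flags=1001 LT?F → skip
[5] flags=1001 EQ?F → skip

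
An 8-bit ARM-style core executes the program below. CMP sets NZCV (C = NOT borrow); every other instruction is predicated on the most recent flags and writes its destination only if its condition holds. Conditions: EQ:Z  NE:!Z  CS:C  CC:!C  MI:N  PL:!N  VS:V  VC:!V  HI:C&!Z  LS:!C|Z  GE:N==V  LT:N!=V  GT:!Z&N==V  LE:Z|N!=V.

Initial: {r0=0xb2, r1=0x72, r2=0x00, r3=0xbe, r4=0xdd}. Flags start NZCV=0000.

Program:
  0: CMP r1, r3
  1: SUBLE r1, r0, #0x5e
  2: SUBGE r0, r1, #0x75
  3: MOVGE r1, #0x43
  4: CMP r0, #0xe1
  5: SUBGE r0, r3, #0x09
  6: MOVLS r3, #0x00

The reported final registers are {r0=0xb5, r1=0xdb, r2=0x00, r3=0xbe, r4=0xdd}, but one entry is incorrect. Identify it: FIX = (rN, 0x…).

[0] flags=1001 → (cmp)
[1] flags=1001 LE?F → skip
[2] flags=1001 GE?T → r0=0xfd
[3] flags=1001 GE?T → r1=0x43
[4] flags=0010 → (cmp)
[5] flags=0010 GE?T → r0=0xb5
[6] flags=0010 LS?F → skip

FIX = (r1, 0x43)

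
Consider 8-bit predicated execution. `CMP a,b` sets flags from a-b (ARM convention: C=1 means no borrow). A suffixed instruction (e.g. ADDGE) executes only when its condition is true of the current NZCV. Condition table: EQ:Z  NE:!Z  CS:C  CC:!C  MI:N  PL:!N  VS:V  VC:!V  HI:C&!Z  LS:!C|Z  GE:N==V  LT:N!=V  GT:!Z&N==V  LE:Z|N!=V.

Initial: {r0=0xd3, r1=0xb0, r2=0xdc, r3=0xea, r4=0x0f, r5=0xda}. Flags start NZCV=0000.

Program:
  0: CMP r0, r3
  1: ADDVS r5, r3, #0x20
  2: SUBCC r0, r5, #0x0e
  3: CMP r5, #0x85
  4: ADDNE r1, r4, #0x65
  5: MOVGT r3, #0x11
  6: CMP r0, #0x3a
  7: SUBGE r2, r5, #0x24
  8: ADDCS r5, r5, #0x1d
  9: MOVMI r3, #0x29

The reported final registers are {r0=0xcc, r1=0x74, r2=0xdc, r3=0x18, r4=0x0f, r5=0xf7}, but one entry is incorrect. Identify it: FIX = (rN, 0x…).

FIX = (r3, 0x29)

[0] flags=1000 → (cmp)
[1] flags=1000 VS?F → skip
[2] flags=1000 CC?T → r0=0xcc
[3] flags=0010 → (cmp)
[4] flags=0010 NE?T → r1=0x74
[5] flags=0010 GT?T → r3=0x11
[6] flags=1010 → (cmp)
[7] flags=1010 GE?F → skip
[8] flags=1010 CS?T → r5=0xf7
[9] flags=1010 MI?T → r3=0x29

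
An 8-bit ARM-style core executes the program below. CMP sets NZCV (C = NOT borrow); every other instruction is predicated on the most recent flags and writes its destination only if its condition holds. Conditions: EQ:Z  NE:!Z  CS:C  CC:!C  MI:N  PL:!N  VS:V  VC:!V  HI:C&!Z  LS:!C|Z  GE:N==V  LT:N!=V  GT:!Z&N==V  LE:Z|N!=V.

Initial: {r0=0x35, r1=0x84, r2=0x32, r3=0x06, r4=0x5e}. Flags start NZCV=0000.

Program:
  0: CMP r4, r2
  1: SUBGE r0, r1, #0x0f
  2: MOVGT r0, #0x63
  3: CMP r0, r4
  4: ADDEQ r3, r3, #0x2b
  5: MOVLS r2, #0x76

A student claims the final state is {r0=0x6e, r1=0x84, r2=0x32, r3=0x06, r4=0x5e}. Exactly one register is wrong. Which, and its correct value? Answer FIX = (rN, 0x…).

[0] flags=0010 → (cmp)
[1] flags=0010 GE?T → r0=0x75
[2] flags=0010 GT?T → r0=0x63
[3] flags=0010 → (cmp)
[4] flags=0010 EQ?F → skip
[5] flags=0010 LS?F → skip

FIX = (r0, 0x63)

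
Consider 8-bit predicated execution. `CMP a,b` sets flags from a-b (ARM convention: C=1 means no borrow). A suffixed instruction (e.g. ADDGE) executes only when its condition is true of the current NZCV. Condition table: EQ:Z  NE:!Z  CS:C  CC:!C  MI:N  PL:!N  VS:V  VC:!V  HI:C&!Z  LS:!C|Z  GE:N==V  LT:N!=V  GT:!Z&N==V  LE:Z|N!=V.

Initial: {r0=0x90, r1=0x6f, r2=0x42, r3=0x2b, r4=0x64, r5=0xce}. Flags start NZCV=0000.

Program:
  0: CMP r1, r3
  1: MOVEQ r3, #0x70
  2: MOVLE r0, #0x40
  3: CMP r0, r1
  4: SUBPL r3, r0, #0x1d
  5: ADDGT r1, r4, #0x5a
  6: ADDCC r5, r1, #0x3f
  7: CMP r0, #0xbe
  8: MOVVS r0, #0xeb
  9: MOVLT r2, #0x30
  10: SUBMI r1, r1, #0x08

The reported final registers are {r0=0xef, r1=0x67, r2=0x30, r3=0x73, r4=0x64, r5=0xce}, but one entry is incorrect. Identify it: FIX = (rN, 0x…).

[0] flags=0010 → (cmp)
[1] flags=0010 EQ?F → skip
[2] flags=0010 LE?F → skip
[3] flags=0011 → (cmp)
[4] flags=0011 PL?T → r3=0x73
[5] flags=0011 GT?F → skip
[6] flags=0011 CC?F → skip
[7] flags=1000 → (cmp)
[8] flags=1000 VS?F → skip
[9] flags=1000 LT?T → r2=0x30
[10] flags=1000 MI?T → r1=0x67

FIX = (r0, 0x90)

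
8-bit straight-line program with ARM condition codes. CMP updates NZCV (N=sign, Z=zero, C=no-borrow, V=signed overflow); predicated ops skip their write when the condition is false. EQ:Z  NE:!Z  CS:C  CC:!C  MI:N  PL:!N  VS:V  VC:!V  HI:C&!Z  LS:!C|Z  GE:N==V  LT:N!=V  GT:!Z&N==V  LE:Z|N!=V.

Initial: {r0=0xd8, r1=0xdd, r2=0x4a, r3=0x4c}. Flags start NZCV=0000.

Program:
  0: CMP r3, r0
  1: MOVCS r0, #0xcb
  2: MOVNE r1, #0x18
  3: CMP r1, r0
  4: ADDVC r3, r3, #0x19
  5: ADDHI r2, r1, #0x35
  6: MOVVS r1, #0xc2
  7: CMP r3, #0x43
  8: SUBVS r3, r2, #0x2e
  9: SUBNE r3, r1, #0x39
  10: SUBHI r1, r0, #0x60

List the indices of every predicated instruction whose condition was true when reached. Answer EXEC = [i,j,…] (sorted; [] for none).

[0] flags=0000 → (cmp)
[1] flags=0000 CS?F → skip
[2] flags=0000 NE?T → r1=0x18
[3] flags=0000 → (cmp)
[4] flags=0000 VC?T → r3=0x65
[5] flags=0000 HI?F → skip
[6] flags=0000 VS?F → skip
[7] flags=0010 → (cmp)
[8] flags=0010 VS?F → skip
[9] flags=0010 NE?T → r3=0xdf
[10] flags=0010 HI?T → r1=0x78

EXEC = [2,4,9,10]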